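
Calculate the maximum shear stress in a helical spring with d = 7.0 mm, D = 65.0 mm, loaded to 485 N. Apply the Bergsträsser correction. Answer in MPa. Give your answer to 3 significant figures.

268 MPa

Spring index C = D/d = 65.0/7.0 = 9.2857
K_B = (4C+2)/(4C−3) = 39.143/34.143 = 1.1464
τ₀ = 8FD/(πd³) = 8·485·65.0/(π·7.0³) = 252200/1077.6 = 234.05 MPa
τ_max = K·τ₀ = 1.1464 × 234.05 = 268.32 MPa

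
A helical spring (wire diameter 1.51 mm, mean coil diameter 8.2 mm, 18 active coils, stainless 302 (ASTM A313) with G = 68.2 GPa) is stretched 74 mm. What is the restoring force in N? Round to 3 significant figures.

330 N

k = Gd⁴/(8D³N_a) = (68.2×10³)(1.51⁴)/(8·8.2³·18) = 4.4657 N/mm
F = k·δ = 4.4657 × 74 = 330.46 N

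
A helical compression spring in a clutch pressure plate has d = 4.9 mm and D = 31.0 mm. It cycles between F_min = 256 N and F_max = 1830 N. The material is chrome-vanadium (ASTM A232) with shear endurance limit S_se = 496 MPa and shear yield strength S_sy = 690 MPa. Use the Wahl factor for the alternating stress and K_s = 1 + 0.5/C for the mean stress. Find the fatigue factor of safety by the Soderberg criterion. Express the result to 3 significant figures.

0.415

C = D/d = 31.0/4.9 = 6.3265; K_W = (4C−1)/(4C−4)+0.615/C = 1.2380; K_s = 1+0.5/C = 1.0790
F_a = (F_max−F_min)/2 = 787 N; F_m = (F_max+F_min)/2 = 1043 N
τ_a = K_W·8F_aD/(πd³) = 1.2380 × 528.07 = 653.75 MPa
τ_m = K_s·8F_mD/(πd³) = 1.0790 × 699.84 = 755.15 MPa
Soderberg: 1/n_f = τ_a/S_se + τ_m/S_sy = 653.75/496 + 755.15/690 = 1.31805 + 1.09442 = 2.4125
n_f = 1/2.4125 = 0.4145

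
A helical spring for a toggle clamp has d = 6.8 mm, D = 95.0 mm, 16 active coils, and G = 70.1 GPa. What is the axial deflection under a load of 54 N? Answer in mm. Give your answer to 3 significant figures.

39.5 mm

k = Gd⁴/(8D³N_a) = (70.1×10³)(6.8⁴)/(8·95.0³·16) = 1.3658 N/mm
δ = F/k = 54 / 1.3658 = 39.539 mm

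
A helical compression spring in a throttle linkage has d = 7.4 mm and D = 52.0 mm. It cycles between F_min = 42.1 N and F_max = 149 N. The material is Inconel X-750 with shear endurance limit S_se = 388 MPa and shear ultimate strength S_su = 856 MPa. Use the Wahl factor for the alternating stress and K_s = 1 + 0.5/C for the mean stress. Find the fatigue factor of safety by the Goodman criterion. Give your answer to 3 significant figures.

10.7

C = D/d = 52.0/7.4 = 7.0270; K_W = (4C−1)/(4C−4)+0.615/C = 1.2120; K_s = 1+0.5/C = 1.0712
F_a = (F_max−F_min)/2 = 53.45 N; F_m = (F_max+F_min)/2 = 95.55 N
τ_a = K_W·8F_aD/(πd³) = 1.2120 × 17.466 = 21.168 MPa
τ_m = K_s·8F_mD/(πd³) = 1.0712 × 31.223 = 33.445 MPa
Goodman: 1/n_f = τ_a/S_se + τ_m/S_su = 21.168/388 + 33.445/856 = 0.05456 + 0.03907 = 0.093628
n_f = 1/0.093628 = 10.68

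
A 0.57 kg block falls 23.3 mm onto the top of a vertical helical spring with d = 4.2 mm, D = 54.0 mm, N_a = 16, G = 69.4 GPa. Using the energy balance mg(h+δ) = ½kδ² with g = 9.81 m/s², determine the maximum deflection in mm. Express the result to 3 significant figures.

21.7 mm

k = Gd⁴/(8D³N_a) = (69.4×10³)(4.2⁴)/(8·54.0³·16) = 1.0714 N/mm
W = mg = 0.57 × 9.81 = 5.5917 N
½kδ² − Wδ − Wh = 0 → δ = (W + √(W² + 2kWh))/k
δ = (5.5917 + √(31.267 + 279.187))/1.0714 = (5.5917 + 17.62)/1.0714 = 21.664 mm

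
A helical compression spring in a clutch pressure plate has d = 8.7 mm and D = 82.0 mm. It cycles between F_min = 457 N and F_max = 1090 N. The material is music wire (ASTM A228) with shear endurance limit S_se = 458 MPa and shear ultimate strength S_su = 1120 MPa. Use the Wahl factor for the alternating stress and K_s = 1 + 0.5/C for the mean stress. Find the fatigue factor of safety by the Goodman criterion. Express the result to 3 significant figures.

2.07

C = D/d = 82.0/8.7 = 9.4253; K_W = (4C−1)/(4C−4)+0.615/C = 1.1543; K_s = 1+0.5/C = 1.0530
F_a = (F_max−F_min)/2 = 316.5 N; F_m = (F_max+F_min)/2 = 773.5 N
τ_a = K_W·8F_aD/(πd³) = 1.1543 × 100.36 = 115.84 MPa
τ_m = K_s·8F_mD/(πd³) = 1.0530 × 245.28 = 258.29 MPa
Goodman: 1/n_f = τ_a/S_se + τ_m/S_su = 115.84/458 + 258.29/1120 = 0.25294 + 0.23061 = 0.48355
n_f = 1/0.48355 = 2.068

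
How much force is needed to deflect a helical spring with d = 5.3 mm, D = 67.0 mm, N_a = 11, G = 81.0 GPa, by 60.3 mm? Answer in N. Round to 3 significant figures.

146 N

k = Gd⁴/(8D³N_a) = (81.0×10³)(5.3⁴)/(8·67.0³·11) = 2.4148 N/mm
F = k·δ = 2.4148 × 60.3 = 145.61 N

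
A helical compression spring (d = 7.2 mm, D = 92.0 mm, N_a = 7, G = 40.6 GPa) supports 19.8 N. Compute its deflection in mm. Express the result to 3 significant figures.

7.91 mm

k = Gd⁴/(8D³N_a) = (40.6×10³)(7.2⁴)/(8·92.0³·7) = 2.5021 N/mm
δ = F/k = 19.8 / 2.5021 = 7.9134 mm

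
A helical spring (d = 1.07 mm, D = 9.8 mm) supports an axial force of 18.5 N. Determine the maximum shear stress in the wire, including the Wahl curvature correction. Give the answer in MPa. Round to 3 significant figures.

437 MPa

Spring index C = D/d = 9.8/1.07 = 9.1589
K_W = (4C−1)/(4C−4) + 0.615/C = 35.636/32.636 + 0.0671 = 1.1591
τ₀ = 8FD/(πd³) = 8·18.5·9.8/(π·1.07³) = 1450.4/3.8486 = 376.87 MPa
τ_max = K·τ₀ = 1.1591 × 376.87 = 436.81 MPa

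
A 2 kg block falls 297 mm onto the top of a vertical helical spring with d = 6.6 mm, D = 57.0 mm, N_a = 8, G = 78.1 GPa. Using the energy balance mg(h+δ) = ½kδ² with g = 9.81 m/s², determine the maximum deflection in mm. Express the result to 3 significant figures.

32.1 mm

k = Gd⁴/(8D³N_a) = (78.1×10³)(6.6⁴)/(8·57.0³·8) = 12.503 N/mm
W = mg = 2 × 9.81 = 19.62 N
½kδ² − Wδ − Wh = 0 → δ = (W + √(W² + 2kWh))/k
δ = (19.62 + √(384.94 + 145716))/12.503 = (19.62 + 382.23)/12.503 = 32.14 mm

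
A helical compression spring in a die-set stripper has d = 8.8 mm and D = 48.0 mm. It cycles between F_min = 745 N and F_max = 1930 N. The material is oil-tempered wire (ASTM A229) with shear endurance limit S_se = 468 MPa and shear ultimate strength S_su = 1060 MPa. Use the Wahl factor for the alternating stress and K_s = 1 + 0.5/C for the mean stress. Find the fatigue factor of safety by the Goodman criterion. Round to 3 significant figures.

C = D/d = 48.0/8.8 = 5.4545; K_W = (4C−1)/(4C−4)+0.615/C = 1.2811; K_s = 1+0.5/C = 1.0917
F_a = (F_max−F_min)/2 = 592.5 N; F_m = (F_max+F_min)/2 = 1337.5 N
τ_a = K_W·8F_aD/(πd³) = 1.2811 × 106.27 = 136.15 MPa
τ_m = K_s·8F_mD/(πd³) = 1.0917 × 239.9 = 261.89 MPa
Goodman: 1/n_f = τ_a/S_se + τ_m/S_su = 136.15/468 + 261.89/1060 = 0.29091 + 0.24707 = 0.53798
n_f = 1/0.53798 = 1.859

1.86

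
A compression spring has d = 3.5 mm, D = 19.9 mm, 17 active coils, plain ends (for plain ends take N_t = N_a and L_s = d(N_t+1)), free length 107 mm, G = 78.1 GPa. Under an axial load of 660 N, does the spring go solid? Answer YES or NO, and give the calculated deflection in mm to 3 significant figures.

YES, δ = 60.4 mm

k = Gd⁴/(8D³N_a) = (78.1×10³)(3.5⁴)/(8·19.9³·17) = 10.935 N/mm
N_t = 17; L_s = 3.5·18 = 63 mm; δ_solid = L₀ − L_s = 107 − 63 = 44 mm
δ = F/k = 660/10.935 = 60.356 mm
δ ≥ δ_solid → spring goes solid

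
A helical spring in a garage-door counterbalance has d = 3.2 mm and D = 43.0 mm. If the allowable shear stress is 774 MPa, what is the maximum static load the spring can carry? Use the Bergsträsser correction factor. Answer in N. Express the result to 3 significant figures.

211 N

C = D/d = 43.0/3.2 = 13.4375
K_B = (4C+2)/(4C−3) = 55.750/50.750 = 1.0985
τ_max = K·8FD/(πd³) → F_max = τ_allow·πd³/(8DK)
F_max = 774·π·3.2³/(8·43.0·1.0985) = 79678/377.89 = 210.85 N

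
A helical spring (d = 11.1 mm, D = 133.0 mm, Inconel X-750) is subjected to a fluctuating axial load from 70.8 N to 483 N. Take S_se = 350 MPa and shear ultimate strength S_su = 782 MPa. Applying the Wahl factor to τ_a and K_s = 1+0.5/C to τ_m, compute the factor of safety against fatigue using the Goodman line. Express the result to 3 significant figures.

C = D/d = 133.0/11.1 = 11.9820; K_W = (4C−1)/(4C−4)+0.615/C = 1.1196; K_s = 1+0.5/C = 1.0417
F_a = (F_max−F_min)/2 = 206.1 N; F_m = (F_max+F_min)/2 = 276.9 N
τ_a = K_W·8F_aD/(πd³) = 1.1196 × 51.039 = 57.144 MPa
τ_m = K_s·8F_mD/(πd³) = 1.0417 × 68.572 = 71.433 MPa
Goodman: 1/n_f = τ_a/S_se + τ_m/S_su = 57.144/350 + 71.433/782 = 0.16327 + 0.09135 = 0.25462
n_f = 1/0.25462 = 3.927

3.93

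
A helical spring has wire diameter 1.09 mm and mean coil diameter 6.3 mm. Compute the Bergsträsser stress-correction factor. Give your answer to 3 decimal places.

1.249

C = D/d = 6.3/1.09 = 5.7798
K_B = (4C+2)/(4C−3) = 25.119/20.119 = 1.2485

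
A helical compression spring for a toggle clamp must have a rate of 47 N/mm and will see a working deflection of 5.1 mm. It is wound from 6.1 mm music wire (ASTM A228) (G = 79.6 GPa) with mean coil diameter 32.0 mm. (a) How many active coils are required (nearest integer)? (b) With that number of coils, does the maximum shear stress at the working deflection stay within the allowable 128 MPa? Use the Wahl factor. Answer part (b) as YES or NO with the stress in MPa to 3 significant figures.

(a) 9 coils; (b) YES, τ_max = 111 MPa

N_a = Gd⁴/(8D³k) = (79.6×10³)(6.1⁴)/(8·32.0³·47) = 8.945 → N_a = 9
Actual rate k = Gd⁴/(8D³·9) = 46.714 N/mm
Working load F = kδ = 46.714·5.1 = 238.24 N
C = 32.0/6.1 = 5.2459; K_W = (4C−1)/(4C−4)+0.615/C = 1.2939
τ_max = K_W·8FD/(πd³) = 1.2939·85.53 = 110.67 MPa
τ_max ≤ 128 MPa → acceptable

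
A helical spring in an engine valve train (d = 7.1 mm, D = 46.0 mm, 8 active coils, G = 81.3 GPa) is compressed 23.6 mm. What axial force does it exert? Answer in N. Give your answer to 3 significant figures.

783 N

k = Gd⁴/(8D³N_a) = (81.3×10³)(7.1⁴)/(8·46.0³·8) = 33.164 N/mm
F = k·δ = 33.164 × 23.6 = 782.68 N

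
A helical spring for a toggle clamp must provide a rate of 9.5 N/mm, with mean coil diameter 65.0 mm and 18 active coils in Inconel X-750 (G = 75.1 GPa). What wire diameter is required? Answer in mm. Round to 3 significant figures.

8.41 mm

d = (8D³N_a·k / G)^(1/4) = (8·65.0³·18·9.5 / (75.1×10³))^0.25
  = (5002.5)^0.25 = 8.4100 mm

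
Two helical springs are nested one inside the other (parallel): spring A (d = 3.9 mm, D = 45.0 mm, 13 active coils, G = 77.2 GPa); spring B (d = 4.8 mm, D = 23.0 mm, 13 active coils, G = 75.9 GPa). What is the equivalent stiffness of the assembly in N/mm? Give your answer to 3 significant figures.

33.7 N/mm

k_A = Gd⁴/(8D³N_a) = (77.2×10³)(3.9⁴)/(8·45.0³·13) = 1.8845 N/mm
k_B = Gd⁴/(8D³N_a) = (75.9×10³)(4.8⁴)/(8·23.0³·13) = 31.841 N/mm
Parallel: k_eq = 1.8845 + 31.841 = 33.726 N/mm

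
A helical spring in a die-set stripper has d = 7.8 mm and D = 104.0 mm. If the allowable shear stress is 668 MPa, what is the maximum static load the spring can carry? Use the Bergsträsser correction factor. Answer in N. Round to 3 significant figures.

C = D/d = 104.0/7.8 = 13.3333
K_B = (4C+2)/(4C−3) = 55.333/50.333 = 1.0993
τ_max = K·8FD/(πd³) → F_max = τ_allow·πd³/(8DK)
F_max = 668·π·7.8³/(8·104.0·1.0993) = 9.9589e+05/914.65 = 1088.8 N

1090 N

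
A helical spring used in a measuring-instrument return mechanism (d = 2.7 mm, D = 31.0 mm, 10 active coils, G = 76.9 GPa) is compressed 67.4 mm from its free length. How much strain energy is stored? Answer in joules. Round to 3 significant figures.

k = Gd⁴/(8D³N_a) = (76.9×10³)(2.7⁴)/(8·31.0³·10) = 1.7148 N/mm
U = ½kδ² = 0.5 × 1.7148 × 67.4² = 3894.9 N·mm = 3.8949 J

3.89 J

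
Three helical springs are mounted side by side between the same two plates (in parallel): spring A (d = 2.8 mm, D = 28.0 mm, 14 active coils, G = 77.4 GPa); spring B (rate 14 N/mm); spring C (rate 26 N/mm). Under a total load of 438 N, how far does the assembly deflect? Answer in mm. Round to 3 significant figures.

k_A = Gd⁴/(8D³N_a) = (77.4×10³)(2.8⁴)/(8·28.0³·14) = 1.935 N/mm
Parallel: k_eq = 1.935 + 14 + 26 = 41.935 N/mm
δ = F/k_eq = 438/41.935 = 10.445 mm

10.4 mm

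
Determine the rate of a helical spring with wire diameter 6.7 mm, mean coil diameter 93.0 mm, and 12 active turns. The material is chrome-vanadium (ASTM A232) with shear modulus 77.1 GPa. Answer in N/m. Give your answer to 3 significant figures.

2010 N/m

k = Gd⁴/(8D³N_a) = (77.1×10³ × 6.7⁴) / (8 × 93.0³ × 12)
  = 1.55365e+08 / 7.72183e+07 = 2.012 N/mm = 2012 N/m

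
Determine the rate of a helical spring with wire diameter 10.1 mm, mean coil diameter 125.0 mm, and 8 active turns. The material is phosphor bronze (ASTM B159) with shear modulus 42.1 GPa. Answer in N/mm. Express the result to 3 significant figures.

k = Gd⁴/(8D³N_a) = (42.1×10³ × 10.1⁴) / (8 × 125.0³ × 8)
  = 4.38094e+08 / 1.25e+08 = 3.5048 N/mm

3.50 N/mm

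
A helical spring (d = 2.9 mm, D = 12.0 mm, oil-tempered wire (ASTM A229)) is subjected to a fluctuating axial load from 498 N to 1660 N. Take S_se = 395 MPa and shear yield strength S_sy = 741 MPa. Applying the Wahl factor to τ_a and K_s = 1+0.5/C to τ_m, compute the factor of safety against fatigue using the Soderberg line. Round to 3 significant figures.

C = D/d = 12.0/2.9 = 4.1379; K_W = (4C−1)/(4C−4)+0.615/C = 1.3876; K_s = 1+0.5/C = 1.1208
F_a = (F_max−F_min)/2 = 581 N; F_m = (F_max+F_min)/2 = 1079 N
τ_a = K_W·8F_aD/(πd³) = 1.3876 × 727.95 = 1010.1 MPa
τ_m = K_s·8F_mD/(πd³) = 1.1208 × 1351.9 = 1515.3 MPa
Soderberg: 1/n_f = τ_a/S_se + τ_m/S_sy = 1010.1/395 + 1515.3/741 = 2.55730 + 2.04490 = 4.6022
n_f = 1/4.6022 = 0.2173

0.217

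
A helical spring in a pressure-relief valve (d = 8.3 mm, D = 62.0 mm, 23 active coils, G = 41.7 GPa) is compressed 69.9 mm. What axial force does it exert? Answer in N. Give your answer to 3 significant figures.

k = Gd⁴/(8D³N_a) = (41.7×10³)(8.3⁴)/(8·62.0³·23) = 4.5129 N/mm
F = k·δ = 4.5129 × 69.9 = 315.45 N

315 N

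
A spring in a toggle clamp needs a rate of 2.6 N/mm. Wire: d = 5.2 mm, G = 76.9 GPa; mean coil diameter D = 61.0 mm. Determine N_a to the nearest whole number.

12

N_a = Gd⁴/(8D³k) = (76.9×10³ × 5.2⁴)/(8 × 61.0³ × 2.6)
    = 5.62263e+07 / 4.7212e+06 = 11.91 → 12 coils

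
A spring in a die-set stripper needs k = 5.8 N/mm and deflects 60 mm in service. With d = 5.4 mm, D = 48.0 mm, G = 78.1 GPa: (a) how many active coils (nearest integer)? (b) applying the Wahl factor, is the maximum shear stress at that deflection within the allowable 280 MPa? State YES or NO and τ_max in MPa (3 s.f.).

(a) 13 coils; (b) NO, τ_max = 313 MPa

N_a = Gd⁴/(8D³k) = (78.1×10³)(5.4⁴)/(8·48.0³·5.8) = 12.94 → N_a = 13
Actual rate k = Gd⁴/(8D³·13) = 5.7739 N/mm
Working load F = kδ = 5.7739·60 = 346.43 N
C = 48.0/5.4 = 8.8889; K_W = (4C−1)/(4C−4)+0.615/C = 1.1643
τ_max = K_W·8FD/(πd³) = 1.1643·268.92 = 313.09 MPa
τ_max > 280 MPa → exceeds allowable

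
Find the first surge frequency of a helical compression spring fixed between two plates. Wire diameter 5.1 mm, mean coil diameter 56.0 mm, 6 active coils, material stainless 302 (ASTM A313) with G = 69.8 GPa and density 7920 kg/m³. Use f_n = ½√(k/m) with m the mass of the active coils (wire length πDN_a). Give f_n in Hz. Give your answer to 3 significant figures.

k = Gd⁴/(8D³N_a) = (69.8×10³)(5.1⁴)/(8·56.0³·6) = 5.6018 N/mm = 5601.8 N/m
Wire length L = πDN_a = π·56.0·6 = 1055.6 mm
m = ρ·(πd²/4)·L = 7920 × 20.428×10⁻⁶ m² × 1.0556 m = 0.17078 kg
f_n = ½√(k/m) = 0.5·√(5601.8/0.17078) = 0.5·√(32801) = 90.555 Hz

90.6 Hz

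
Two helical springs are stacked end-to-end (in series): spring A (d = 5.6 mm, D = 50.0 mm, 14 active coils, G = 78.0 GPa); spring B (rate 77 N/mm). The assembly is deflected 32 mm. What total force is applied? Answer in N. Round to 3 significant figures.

164 N

k_A = Gd⁴/(8D³N_a) = (78.0×10³)(5.6⁴)/(8·50.0³·14) = 5.4792 N/mm
Series: 1/k_eq = 1/5.4792 + 1/77 = 0.19549; k_eq = 5.1152 N/mm
F = k_eq·δ = 5.1152·32 = 163.69 N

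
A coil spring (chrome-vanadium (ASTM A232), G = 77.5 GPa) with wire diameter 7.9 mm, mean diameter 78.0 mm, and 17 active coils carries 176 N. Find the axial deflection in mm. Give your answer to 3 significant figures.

37.6 mm

k = Gd⁴/(8D³N_a) = (77.5×10³)(7.9⁴)/(8·78.0³·17) = 4.6772 N/mm
δ = F/k = 176 / 4.6772 = 37.629 mm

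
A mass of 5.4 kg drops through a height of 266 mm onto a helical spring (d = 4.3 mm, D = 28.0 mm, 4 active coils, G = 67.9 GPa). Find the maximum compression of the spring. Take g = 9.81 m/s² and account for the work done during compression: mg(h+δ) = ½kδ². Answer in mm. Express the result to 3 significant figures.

30.8 mm

k = Gd⁴/(8D³N_a) = (67.9×10³)(4.3⁴)/(8·28.0³·4) = 33.046 N/mm
W = mg = 5.4 × 9.81 = 52.974 N
½kδ² − Wδ − Wh = 0 → δ = (W + √(W² + 2kWh))/k
δ = (52.974 + √(2806.2 + 931309))/33.046 = (52.974 + 966.5)/33.046 = 30.85 mm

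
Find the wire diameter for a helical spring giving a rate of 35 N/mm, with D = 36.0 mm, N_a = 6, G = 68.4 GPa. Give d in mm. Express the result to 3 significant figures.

d = (8D³N_a·k / G)^(1/4) = (8·36.0³·6·35 / (68.4×10³))^0.25
  = (1145.9)^0.25 = 5.8182 mm

5.82 mm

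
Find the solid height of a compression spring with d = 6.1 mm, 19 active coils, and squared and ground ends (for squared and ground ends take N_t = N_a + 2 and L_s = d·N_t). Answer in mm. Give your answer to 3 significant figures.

128 mm

squared and ground ends: N_t = N_a + 2 = 19 + 2 = 21
L_s = d·N_t = 6.1 × 21 = 128.1 mm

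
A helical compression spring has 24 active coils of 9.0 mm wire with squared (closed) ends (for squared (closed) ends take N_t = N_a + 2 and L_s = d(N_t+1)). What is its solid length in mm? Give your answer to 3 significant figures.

squared (closed) ends: N_t = N_a + 2 = 24 + 2 = 26
L_s = d·(N_t+1) = 9.0 × 27 = 243 mm

243 mm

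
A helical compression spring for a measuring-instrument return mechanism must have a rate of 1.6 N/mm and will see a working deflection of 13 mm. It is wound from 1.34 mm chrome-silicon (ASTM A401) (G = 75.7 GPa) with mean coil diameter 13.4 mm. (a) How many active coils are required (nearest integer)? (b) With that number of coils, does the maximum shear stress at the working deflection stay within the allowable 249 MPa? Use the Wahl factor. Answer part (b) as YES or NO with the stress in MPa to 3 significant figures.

(a) 8 coils; (b) NO, τ_max = 335 MPa

N_a = Gd⁴/(8D³k) = (75.7×10³)(1.34⁴)/(8·13.4³·1.6) = 7.925 → N_a = 8
Actual rate k = Gd⁴/(8D³·8) = 1.585 N/mm
Working load F = kδ = 1.585·13 = 20.605 N
C = 13.4/1.34 = 10.0000; K_W = (4C−1)/(4C−4)+0.615/C = 1.1448
τ_max = K_W·8FD/(πd³) = 1.1448·292.21 = 334.53 MPa
τ_max > 249 MPa → exceeds allowable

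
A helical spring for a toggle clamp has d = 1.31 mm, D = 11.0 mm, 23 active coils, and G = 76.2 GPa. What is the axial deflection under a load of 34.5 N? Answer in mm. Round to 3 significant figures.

37.7 mm

k = Gd⁴/(8D³N_a) = (76.2×10³)(1.31⁴)/(8·11.0³·23) = 0.91631 N/mm
δ = F/k = 34.5 / 0.91631 = 37.651 mm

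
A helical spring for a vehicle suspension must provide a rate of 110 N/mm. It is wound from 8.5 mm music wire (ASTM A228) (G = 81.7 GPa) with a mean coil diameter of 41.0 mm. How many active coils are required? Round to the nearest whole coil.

7

N_a = Gd⁴/(8D³k) = (81.7×10³ × 8.5⁴)/(8 × 41.0³ × 110)
    = 4.26479e+08 / 6.06505e+07 = 7.032 → 7 coils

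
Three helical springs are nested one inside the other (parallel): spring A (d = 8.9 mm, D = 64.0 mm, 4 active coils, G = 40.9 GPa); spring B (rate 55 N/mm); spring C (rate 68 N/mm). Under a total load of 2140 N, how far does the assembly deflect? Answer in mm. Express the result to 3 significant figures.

13.9 mm

k_A = Gd⁴/(8D³N_a) = (40.9×10³)(8.9⁴)/(8·64.0³·4) = 30.591 N/mm
Parallel: k_eq = 30.591 + 55 + 68 = 153.59 N/mm
δ = F/k_eq = 2140/153.59 = 13.933 mm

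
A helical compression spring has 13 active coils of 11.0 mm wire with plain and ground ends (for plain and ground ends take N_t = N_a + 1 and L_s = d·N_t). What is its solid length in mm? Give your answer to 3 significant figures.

154 mm

plain and ground ends: N_t = N_a + 1 = 13 + 1 = 14
L_s = d·N_t = 11.0 × 14 = 154 mm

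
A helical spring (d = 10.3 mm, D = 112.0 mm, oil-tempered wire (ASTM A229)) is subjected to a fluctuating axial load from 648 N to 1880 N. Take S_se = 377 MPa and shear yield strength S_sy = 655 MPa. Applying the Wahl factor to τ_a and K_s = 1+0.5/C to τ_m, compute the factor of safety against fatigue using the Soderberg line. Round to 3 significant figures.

C = D/d = 112.0/10.3 = 10.8738; K_W = (4C−1)/(4C−4)+0.615/C = 1.1325; K_s = 1+0.5/C = 1.0460
F_a = (F_max−F_min)/2 = 616 N; F_m = (F_max+F_min)/2 = 1264 N
τ_a = K_W·8F_aD/(πd³) = 1.1325 × 160.78 = 182.08 MPa
τ_m = K_s·8F_mD/(πd³) = 1.0460 × 329.91 = 345.08 MPa
Soderberg: 1/n_f = τ_a/S_se + τ_m/S_sy = 182.08/377 + 345.08/655 = 0.48298 + 0.52684 = 1.0098
n_f = 1/1.0098 = 0.9903

0.990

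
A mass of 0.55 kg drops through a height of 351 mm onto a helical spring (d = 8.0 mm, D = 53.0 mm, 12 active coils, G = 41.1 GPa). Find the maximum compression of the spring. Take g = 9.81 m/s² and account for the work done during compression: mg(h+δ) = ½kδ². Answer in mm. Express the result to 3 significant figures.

k = Gd⁴/(8D³N_a) = (41.1×10³)(8.0⁴)/(8·53.0³·12) = 11.779 N/mm
W = mg = 0.55 × 9.81 = 5.3955 N
½kδ² − Wδ − Wh = 0 → δ = (W + √(W² + 2kWh))/k
δ = (5.3955 + √(29.111 + 44614.1))/11.779 = (5.3955 + 211.29)/11.779 = 18.396 mm

18.4 mm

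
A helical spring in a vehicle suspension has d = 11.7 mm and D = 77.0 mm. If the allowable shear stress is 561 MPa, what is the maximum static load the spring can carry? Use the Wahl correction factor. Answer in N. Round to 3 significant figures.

C = D/d = 77.0/11.7 = 6.5812
K_W = (4C−1)/(4C−4) + 0.615/C = 25.325/22.325 + 0.0934 = 1.2278
τ_max = K·8FD/(πd³) → F_max = τ_allow·πd³/(8DK)
F_max = 561·π·11.7³/(8·77.0·1.2278) = 2.8227e+06/756.34 = 3732.1 N

3730 N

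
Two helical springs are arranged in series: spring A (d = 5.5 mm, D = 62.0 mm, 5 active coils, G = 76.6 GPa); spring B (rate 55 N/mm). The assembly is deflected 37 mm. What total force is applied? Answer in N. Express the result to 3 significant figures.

240 N

k_A = Gd⁴/(8D³N_a) = (76.6×10³)(5.5⁴)/(8·62.0³·5) = 7.3527 N/mm
Series: 1/k_eq = 1/7.3527 + 1/55 = 0.15419; k_eq = 6.4856 N/mm
F = k_eq·δ = 6.4856·37 = 239.97 N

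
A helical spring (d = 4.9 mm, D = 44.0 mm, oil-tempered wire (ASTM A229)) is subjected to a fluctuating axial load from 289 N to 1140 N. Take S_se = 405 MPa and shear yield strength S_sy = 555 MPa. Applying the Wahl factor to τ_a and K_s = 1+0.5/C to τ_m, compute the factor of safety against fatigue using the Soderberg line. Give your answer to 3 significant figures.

C = D/d = 44.0/4.9 = 8.9796; K_W = (4C−1)/(4C−4)+0.615/C = 1.1625; K_s = 1+0.5/C = 1.0557
F_a = (F_max−F_min)/2 = 425.5 N; F_m = (F_max+F_min)/2 = 714.5 N
τ_a = K_W·8F_aD/(πd³) = 1.1625 × 405.23 = 471.07 MPa
τ_m = K_s·8F_mD/(πd³) = 1.0557 × 680.47 = 718.36 MPa
Soderberg: 1/n_f = τ_a/S_se + τ_m/S_sy = 471.07/405 + 718.36/555 = 1.16315 + 1.29434 = 2.4575
n_f = 1/2.4575 = 0.4069

0.407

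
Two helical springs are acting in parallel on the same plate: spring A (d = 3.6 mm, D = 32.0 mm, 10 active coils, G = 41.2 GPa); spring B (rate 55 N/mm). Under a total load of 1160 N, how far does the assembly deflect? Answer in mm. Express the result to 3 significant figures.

k_A = Gd⁴/(8D³N_a) = (41.2×10³)(3.6⁴)/(8·32.0³·10) = 2.6398 N/mm
Parallel: k_eq = 2.6398 + 55 = 57.64 N/mm
δ = F/k_eq = 1160/57.64 = 20.125 mm

20.1 mm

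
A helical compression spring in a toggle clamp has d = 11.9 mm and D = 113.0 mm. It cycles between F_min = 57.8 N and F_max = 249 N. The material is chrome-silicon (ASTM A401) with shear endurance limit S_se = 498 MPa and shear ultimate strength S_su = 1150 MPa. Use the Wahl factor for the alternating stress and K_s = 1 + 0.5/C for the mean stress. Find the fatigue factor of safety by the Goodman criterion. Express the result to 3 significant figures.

C = D/d = 113.0/11.9 = 9.4958; K_W = (4C−1)/(4C−4)+0.615/C = 1.1530; K_s = 1+0.5/C = 1.0527
F_a = (F_max−F_min)/2 = 95.6 N; F_m = (F_max+F_min)/2 = 153.4 N
τ_a = K_W·8F_aD/(πd³) = 1.1530 × 16.324 = 18.823 MPa
τ_m = K_s·8F_mD/(πd³) = 1.0527 × 26.194 = 27.573 MPa
Goodman: 1/n_f = τ_a/S_se + τ_m/S_su = 18.823/498 + 27.573/1150 = 0.03780 + 0.02398 = 0.061773
n_f = 1/0.061773 = 16.19

16.2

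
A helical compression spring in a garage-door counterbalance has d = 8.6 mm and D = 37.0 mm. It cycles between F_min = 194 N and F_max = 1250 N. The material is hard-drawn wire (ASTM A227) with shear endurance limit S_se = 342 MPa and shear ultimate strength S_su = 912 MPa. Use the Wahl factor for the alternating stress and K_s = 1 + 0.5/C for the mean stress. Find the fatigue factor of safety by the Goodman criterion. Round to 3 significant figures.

C = D/d = 37.0/8.6 = 4.3023; K_W = (4C−1)/(4C−4)+0.615/C = 1.3701; K_s = 1+0.5/C = 1.1162
F_a = (F_max−F_min)/2 = 528 N; F_m = (F_max+F_min)/2 = 722 N
τ_a = K_W·8F_aD/(πd³) = 1.3701 × 78.213 = 107.16 MPa
τ_m = K_s·8F_mD/(πd³) = 1.1162 × 106.95 = 119.38 MPa
Goodman: 1/n_f = τ_a/S_se + τ_m/S_su = 107.16/342 + 119.38/912 = 0.31332 + 0.13090 = 0.44422
n_f = 1/0.44422 = 2.251

2.25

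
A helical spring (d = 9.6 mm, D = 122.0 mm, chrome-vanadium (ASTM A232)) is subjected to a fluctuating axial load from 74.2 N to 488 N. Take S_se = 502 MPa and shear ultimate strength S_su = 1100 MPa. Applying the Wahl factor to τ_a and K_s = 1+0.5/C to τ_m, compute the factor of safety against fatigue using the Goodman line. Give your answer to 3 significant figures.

C = D/d = 122.0/9.6 = 12.7083; K_W = (4C−1)/(4C−4)+0.615/C = 1.1125; K_s = 1+0.5/C = 1.0393
F_a = (F_max−F_min)/2 = 206.9 N; F_m = (F_max+F_min)/2 = 281.1 N
τ_a = K_W·8F_aD/(πd³) = 1.1125 × 72.652 = 80.822 MPa
τ_m = K_s·8F_mD/(πd³) = 1.0393 × 98.707 = 102.59 MPa
Goodman: 1/n_f = τ_a/S_se + τ_m/S_su = 80.822/502 + 102.59/1100 = 0.16100 + 0.09326 = 0.25426
n_f = 1/0.25426 = 3.933

3.93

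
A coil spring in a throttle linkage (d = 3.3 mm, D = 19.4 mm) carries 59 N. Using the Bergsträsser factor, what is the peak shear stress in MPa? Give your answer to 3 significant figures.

Spring index C = D/d = 19.4/3.3 = 5.8788
K_B = (4C+2)/(4C−3) = 25.515/20.515 = 1.2437
τ₀ = 8FD/(πd³) = 8·59·19.4/(π·3.3³) = 9156.8/112.9 = 81.106 MPa
τ_max = K·τ₀ = 1.2437 × 81.106 = 100.87 MPa

101 MPa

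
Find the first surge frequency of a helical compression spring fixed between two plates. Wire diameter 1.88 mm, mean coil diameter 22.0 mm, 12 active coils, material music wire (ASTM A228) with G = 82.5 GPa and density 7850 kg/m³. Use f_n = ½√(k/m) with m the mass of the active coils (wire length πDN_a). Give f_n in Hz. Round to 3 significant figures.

118 Hz

k = Gd⁴/(8D³N_a) = (82.5×10³)(1.88⁴)/(8·22.0³·12) = 1.0082 N/mm = 1008.2 N/m
Wire length L = πDN_a = π·22.0·12 = 829.38 mm
m = ρ·(πd²/4)·L = 7850 × 2.7759×10⁻⁶ m² × 0.82938 m = 0.018073 kg
f_n = ½√(k/m) = 0.5·√(1008.2/0.018073) = 0.5·√(55785) = 118.09 Hz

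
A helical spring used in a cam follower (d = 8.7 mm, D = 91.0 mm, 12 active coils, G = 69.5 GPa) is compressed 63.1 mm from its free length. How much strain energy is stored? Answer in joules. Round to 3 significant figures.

k = Gd⁴/(8D³N_a) = (69.5×10³)(8.7⁴)/(8·91.0³·12) = 5.5038 N/mm
U = ½kδ² = 0.5 × 5.5038 × 63.1² = 10957 N·mm = 10.957 J

11.0 J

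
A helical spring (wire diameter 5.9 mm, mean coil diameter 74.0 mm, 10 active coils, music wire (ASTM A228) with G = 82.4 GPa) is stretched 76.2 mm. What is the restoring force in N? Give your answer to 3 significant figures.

235 N

k = Gd⁴/(8D³N_a) = (82.4×10³)(5.9⁴)/(8·74.0³·10) = 3.08 N/mm
F = k·δ = 3.08 × 76.2 = 234.7 N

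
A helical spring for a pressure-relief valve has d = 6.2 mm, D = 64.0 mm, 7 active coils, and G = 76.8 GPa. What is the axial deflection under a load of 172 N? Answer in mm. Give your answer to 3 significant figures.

22.2 mm

k = Gd⁴/(8D³N_a) = (76.8×10³)(6.2⁴)/(8·64.0³·7) = 7.7304 N/mm
δ = F/k = 172 / 7.7304 = 22.25 mm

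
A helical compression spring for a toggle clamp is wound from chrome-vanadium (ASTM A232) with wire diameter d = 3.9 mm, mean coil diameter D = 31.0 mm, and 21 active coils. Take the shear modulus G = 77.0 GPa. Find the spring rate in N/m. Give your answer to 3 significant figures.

3560 N/m

k = Gd⁴/(8D³N_a) = (77.0×10³ × 3.9⁴) / (8 × 31.0³ × 21)
  = 1.78135e+07 / 5.00489e+06 = 3.5592 N/mm = 3559.2 N/m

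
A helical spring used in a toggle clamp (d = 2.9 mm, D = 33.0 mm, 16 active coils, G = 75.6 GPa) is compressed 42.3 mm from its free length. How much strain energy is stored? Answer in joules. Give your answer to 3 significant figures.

k = Gd⁴/(8D³N_a) = (75.6×10³)(2.9⁴)/(8·33.0³·16) = 1.1624 N/mm
U = ½kδ² = 0.5 × 1.1624 × 42.3² = 1040 N·mm = 1.04 J

1.04 J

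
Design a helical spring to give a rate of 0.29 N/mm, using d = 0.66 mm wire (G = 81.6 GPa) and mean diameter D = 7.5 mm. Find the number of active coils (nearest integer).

16

N_a = Gd⁴/(8D³k) = (81.6×10³ × 0.66⁴)/(8 × 7.5³ × 0.29)
    = 15483.4 / 978.75 = 15.82 → 16 coils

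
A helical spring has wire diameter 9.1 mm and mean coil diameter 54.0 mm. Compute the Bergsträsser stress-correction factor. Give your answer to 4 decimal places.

1.2411

C = D/d = 54.0/9.1 = 5.9341
K_B = (4C+2)/(4C−3) = 25.736/20.736 = 1.2411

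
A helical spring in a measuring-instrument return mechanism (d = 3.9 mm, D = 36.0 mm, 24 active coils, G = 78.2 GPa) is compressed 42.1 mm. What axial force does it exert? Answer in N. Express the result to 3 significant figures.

k = Gd⁴/(8D³N_a) = (78.2×10³)(3.9⁴)/(8·36.0³·24) = 2.0196 N/mm
F = k·δ = 2.0196 × 42.1 = 85.023 N

85.0 N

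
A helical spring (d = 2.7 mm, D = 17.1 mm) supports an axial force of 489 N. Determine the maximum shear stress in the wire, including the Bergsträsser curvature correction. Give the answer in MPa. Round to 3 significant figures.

1320 MPa

Spring index C = D/d = 17.1/2.7 = 6.3333
K_B = (4C+2)/(4C−3) = 27.333/22.333 = 1.2239
τ₀ = 8FD/(πd³) = 8·489·17.1/(π·2.7³) = 66895.2/61.836 = 1081.8 MPa
τ_max = K·τ₀ = 1.2239 × 1081.8 = 1324 MPa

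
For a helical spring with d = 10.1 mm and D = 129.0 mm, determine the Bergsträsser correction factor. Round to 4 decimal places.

C = D/d = 129.0/10.1 = 12.7723
K_B = (4C+2)/(4C−3) = 53.089/48.089 = 1.1040

1.1040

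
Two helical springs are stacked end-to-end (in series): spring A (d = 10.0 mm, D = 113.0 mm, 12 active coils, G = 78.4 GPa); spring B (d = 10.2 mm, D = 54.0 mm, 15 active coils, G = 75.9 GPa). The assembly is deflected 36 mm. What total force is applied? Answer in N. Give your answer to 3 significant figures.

k_A = Gd⁴/(8D³N_a) = (78.4×10³)(10.0⁴)/(8·113.0³·12) = 5.6599 N/mm
k_B = Gd⁴/(8D³N_a) = (75.9×10³)(10.2⁴)/(8·54.0³·15) = 43.479 N/mm
Series: 1/k_eq = 1/5.6599 + 1/43.479 = 0.19968; k_eq = 5.008 N/mm
F = k_eq·δ = 5.008·36 = 180.29 N

180 N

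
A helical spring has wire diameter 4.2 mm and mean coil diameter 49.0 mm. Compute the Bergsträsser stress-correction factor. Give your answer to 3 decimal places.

1.115

C = D/d = 49.0/4.2 = 11.6667
K_B = (4C+2)/(4C−3) = 48.667/43.667 = 1.1145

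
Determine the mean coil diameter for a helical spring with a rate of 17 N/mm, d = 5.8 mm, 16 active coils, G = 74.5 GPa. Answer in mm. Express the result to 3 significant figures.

33.8 mm

D = (Gd⁴/(8N_a·k))^(1/3) = (74.5×10³·5.8⁴/(8·16·17))^(1/3)
  = (38744.4)^(1/3) = 33.8379 mm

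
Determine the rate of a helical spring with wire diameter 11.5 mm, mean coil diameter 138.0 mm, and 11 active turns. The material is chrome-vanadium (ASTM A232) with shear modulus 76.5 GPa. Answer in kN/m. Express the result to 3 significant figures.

k = Gd⁴/(8D³N_a) = (76.5×10³ × 11.5⁴) / (8 × 138.0³ × 11)
  = 1.33799e+09 / 2.3127e+08 = 5.7854 N/mm

5.79 kN/m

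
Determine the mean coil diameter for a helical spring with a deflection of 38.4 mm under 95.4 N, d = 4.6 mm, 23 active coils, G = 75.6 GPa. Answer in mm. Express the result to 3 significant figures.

42.0 mm

Required rate k = F/δ = 95.4/38.4 = 2.4844 N/mm
D = (Gd⁴/(8N_a·k))^(1/3) = (75.6×10³·4.6⁴/(8·23·2.4844))^(1/3)
  = (74048.8)^(1/3) = 41.9926 mm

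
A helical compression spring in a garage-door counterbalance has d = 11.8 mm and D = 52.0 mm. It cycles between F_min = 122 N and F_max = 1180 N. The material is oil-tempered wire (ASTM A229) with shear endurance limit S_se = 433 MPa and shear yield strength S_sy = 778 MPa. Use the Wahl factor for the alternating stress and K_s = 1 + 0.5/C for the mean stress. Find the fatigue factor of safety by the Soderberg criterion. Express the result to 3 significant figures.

4.79

C = D/d = 52.0/11.8 = 4.4068; K_W = (4C−1)/(4C−4)+0.615/C = 1.3597; K_s = 1+0.5/C = 1.1135
F_a = (F_max−F_min)/2 = 529 N; F_m = (F_max+F_min)/2 = 651 N
τ_a = K_W·8F_aD/(πd³) = 1.3597 × 42.634 = 57.969 MPa
τ_m = K_s·8F_mD/(πd³) = 1.1135 × 52.466 = 58.419 MPa
Soderberg: 1/n_f = τ_a/S_se + τ_m/S_sy = 57.969/433 + 58.419/778 = 0.13388 + 0.07509 = 0.20897
n_f = 1/0.20897 = 4.785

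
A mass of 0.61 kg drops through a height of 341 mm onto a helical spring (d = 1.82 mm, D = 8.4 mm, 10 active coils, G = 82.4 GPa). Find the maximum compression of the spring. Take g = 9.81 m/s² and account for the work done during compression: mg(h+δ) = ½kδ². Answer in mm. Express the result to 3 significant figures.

k = Gd⁴/(8D³N_a) = (82.4×10³)(1.82⁴)/(8·8.4³·10) = 19.067 N/mm
W = mg = 0.61 × 9.81 = 5.9841 N
½kδ² − Wδ − Wh = 0 → δ = (W + √(W² + 2kWh))/k
δ = (5.9841 + √(35.809 + 77815.9))/19.067 = (5.9841 + 279.02)/19.067 = 14.947 mm

14.9 mm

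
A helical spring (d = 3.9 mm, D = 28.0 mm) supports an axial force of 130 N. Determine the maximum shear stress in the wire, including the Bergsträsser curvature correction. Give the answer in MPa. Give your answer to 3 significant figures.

Spring index C = D/d = 28.0/3.9 = 7.1795
K_B = (4C+2)/(4C−3) = 30.718/25.718 = 1.1944
τ₀ = 8FD/(πd³) = 8·130·28.0/(π·3.9³) = 29120/186.36 = 156.26 MPa
τ_max = K·τ₀ = 1.1944 × 156.26 = 186.64 MPa

187 MPa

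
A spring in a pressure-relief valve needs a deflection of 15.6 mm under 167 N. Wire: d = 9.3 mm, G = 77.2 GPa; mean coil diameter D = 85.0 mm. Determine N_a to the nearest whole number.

Required rate k = F/δ = 167/15.6 = 10.705 N/mm
N_a = Gd⁴/(8D³k) = (77.2×10³ × 9.3⁴)/(8 × 85.0³ × 10.705)
    = 5.77496e+08 / 5.25943e+07 = 10.98 → 11 coils

11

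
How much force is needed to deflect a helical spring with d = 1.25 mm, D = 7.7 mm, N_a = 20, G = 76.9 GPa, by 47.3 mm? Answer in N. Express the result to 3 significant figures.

122 N

k = Gd⁴/(8D³N_a) = (76.9×10³)(1.25⁴)/(8·7.7³·20) = 2.5702 N/mm
F = k·δ = 2.5702 × 47.3 = 121.57 N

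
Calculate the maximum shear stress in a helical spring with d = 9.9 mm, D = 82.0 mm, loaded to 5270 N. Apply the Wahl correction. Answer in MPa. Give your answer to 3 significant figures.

1340 MPa

Spring index C = D/d = 82.0/9.9 = 8.2828
K_W = (4C−1)/(4C−4) + 0.615/C = 32.131/29.131 + 0.0743 = 1.1772
τ₀ = 8FD/(πd³) = 8·5270·82.0/(π·9.9³) = 3.45712e+06/3048.3 = 1134.1 MPa
τ_max = K·τ₀ = 1.1772 × 1134.1 = 1335.1 MPa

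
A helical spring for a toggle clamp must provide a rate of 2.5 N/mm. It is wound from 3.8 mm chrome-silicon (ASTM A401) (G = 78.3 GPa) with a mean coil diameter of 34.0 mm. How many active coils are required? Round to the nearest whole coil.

N_a = Gd⁴/(8D³k) = (78.3×10³ × 3.8⁴)/(8 × 34.0³ × 2.5)
    = 1.63266e+07 / 786080 = 20.77 → 21 coils

21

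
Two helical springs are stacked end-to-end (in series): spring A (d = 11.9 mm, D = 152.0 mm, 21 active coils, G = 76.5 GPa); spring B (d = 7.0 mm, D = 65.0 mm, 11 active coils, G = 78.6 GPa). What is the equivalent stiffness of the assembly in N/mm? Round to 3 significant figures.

k_A = Gd⁴/(8D³N_a) = (76.5×10³)(11.9⁴)/(8·152.0³·21) = 2.6002 N/mm
k_B = Gd⁴/(8D³N_a) = (78.6×10³)(7.0⁴)/(8·65.0³·11) = 7.8089 N/mm
Series: 1/k_eq = 1/2.6002 + 1/7.8089 = 0.51264; k_eq = 1.9507 N/mm

1.95 N/mm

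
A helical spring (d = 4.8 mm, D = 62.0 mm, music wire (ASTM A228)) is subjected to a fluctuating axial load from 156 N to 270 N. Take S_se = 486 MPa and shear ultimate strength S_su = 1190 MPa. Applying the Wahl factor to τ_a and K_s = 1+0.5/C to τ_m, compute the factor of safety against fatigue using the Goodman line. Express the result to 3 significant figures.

C = D/d = 62.0/4.8 = 12.9167; K_W = (4C−1)/(4C−4)+0.615/C = 1.1105; K_s = 1+0.5/C = 1.0387
F_a = (F_max−F_min)/2 = 57 N; F_m = (F_max+F_min)/2 = 213 N
τ_a = K_W·8F_aD/(πd³) = 1.1105 × 81.373 = 90.369 MPa
τ_m = K_s·8F_mD/(πd³) = 1.0387 × 304.08 = 315.85 MPa
Goodman: 1/n_f = τ_a/S_se + τ_m/S_su = 90.369/486 + 315.85/1190 = 0.18595 + 0.26542 = 0.45137
n_f = 1/0.45137 = 2.215

2.22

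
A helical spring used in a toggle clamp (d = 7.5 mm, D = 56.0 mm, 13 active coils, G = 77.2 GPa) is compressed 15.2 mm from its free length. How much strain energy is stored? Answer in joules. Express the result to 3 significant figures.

1.54 J

k = Gd⁴/(8D³N_a) = (77.2×10³)(7.5⁴)/(8·56.0³·13) = 13.374 N/mm
U = ½kδ² = 0.5 × 13.374 × 15.2² = 1545 N·mm = 1.545 J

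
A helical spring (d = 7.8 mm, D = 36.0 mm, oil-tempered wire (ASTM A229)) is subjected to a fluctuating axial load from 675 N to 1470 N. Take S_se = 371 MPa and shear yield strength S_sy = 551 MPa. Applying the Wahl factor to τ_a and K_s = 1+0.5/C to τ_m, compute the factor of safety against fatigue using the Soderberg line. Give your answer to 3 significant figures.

C = D/d = 36.0/7.8 = 4.6154; K_W = (4C−1)/(4C−4)+0.615/C = 1.3407; K_s = 1+0.5/C = 1.1083
F_a = (F_max−F_min)/2 = 397.5 N; F_m = (F_max+F_min)/2 = 1072.5 N
τ_a = K_W·8F_aD/(πd³) = 1.3407 × 76.788 = 102.95 MPa
τ_m = K_s·8F_mD/(πd³) = 1.1083 × 207.18 = 229.63 MPa
Soderberg: 1/n_f = τ_a/S_se + τ_m/S_sy = 102.95/371 + 229.63/551 = 0.27749 + 0.41675 = 0.69424
n_f = 1/0.69424 = 1.44

1.44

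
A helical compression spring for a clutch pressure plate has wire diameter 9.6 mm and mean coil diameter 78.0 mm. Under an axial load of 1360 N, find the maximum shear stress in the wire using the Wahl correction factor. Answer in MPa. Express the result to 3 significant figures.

Spring index C = D/d = 78.0/9.6 = 8.1250
K_W = (4C−1)/(4C−4) + 0.615/C = 31.500/28.500 + 0.0757 = 1.1810
τ₀ = 8FD/(πd³) = 8·1360·78.0/(π·9.6³) = 848640/2779.5 = 305.32 MPa
τ_max = K·τ₀ = 1.1810 × 305.32 = 360.57 MPa

361 MPa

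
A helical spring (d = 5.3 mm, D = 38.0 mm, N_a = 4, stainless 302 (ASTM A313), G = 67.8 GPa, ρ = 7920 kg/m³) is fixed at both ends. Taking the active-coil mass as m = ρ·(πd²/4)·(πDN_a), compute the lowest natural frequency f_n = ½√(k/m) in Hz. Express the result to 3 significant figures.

k = Gd⁴/(8D³N_a) = (67.8×10³)(5.3⁴)/(8·38.0³·4) = 30.467 N/mm = 30467 N/m
Wire length L = πDN_a = π·38.0·4 = 477.52 mm
m = ρ·(πd²/4)·L = 7920 × 22.062×10⁻⁶ m² × 0.47752 m = 0.083437 kg
f_n = ½√(k/m) = 0.5·√(30467/0.083437) = 0.5·√(3.6515e+05) = 302.14 Hz

302 Hz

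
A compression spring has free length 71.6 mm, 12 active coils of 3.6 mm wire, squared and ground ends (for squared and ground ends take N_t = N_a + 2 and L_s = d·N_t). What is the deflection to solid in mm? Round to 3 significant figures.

N_t = 14; L_s = 3.6·14 = 50.4 mm
δ_solid = L₀ − L_s = 71.6 − 50.4 = 21.2 mm

21.2 mm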